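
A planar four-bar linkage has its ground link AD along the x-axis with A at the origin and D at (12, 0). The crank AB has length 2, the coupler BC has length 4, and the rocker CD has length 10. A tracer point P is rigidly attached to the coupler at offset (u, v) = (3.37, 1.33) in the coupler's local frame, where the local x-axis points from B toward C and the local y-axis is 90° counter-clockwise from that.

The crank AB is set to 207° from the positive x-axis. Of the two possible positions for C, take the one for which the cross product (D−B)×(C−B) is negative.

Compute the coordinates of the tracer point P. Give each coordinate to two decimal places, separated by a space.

A=(0,0), D=(12.00,0)
B = A + 2.00·(cos207°, sin207°) = (-1.7820, -0.9080)
|BD| = 13.8119
circle(B,4.00) ∩ circle(D,10.00): a=3.8651, h=1.0301
  candidates: C₊=(2.0070,0.3740) cross=14.228; C₋=(2.1424,-1.6818) cross=-14.228
  mode - wants cross < 0 → take C=(2.1424,-1.6818) (cross=-14.228)
ex = (C−B)/|BC| = (0.9811,-0.1934); ey = (0.1934,0.9811)
P = B + 3.37·ex + 1.33·ey = (1.7816,-0.2550)

1.78 -0.26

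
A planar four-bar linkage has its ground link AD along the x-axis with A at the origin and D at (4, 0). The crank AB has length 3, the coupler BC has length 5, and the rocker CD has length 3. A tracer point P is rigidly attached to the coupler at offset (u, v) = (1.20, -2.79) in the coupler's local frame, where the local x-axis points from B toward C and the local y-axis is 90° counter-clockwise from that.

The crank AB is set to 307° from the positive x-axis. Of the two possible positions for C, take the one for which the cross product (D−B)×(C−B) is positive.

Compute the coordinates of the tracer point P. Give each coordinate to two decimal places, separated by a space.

A=(0,0), D=(4.00,0)
B = A + 3.00·(cos307°, sin307°) = (1.8054, -2.3959)
|BD| = 3.2491
circle(B,5.00) ∩ circle(D,3.00): a=4.0868, h=2.8807
  candidates: C₊=(2.4416,2.5635) cross=9.359; C₋=(6.6901,-1.3280) cross=-9.359
  mode + wants cross > 0 → take C=(2.4416,2.5635) (cross=9.359)
ex = (C−B)/|BC| = (0.1272,0.9919); ey = (-0.9919,0.1272)
P = B + 1.20·ex + -2.79·ey = (4.7254,-1.5606)

4.73 -1.56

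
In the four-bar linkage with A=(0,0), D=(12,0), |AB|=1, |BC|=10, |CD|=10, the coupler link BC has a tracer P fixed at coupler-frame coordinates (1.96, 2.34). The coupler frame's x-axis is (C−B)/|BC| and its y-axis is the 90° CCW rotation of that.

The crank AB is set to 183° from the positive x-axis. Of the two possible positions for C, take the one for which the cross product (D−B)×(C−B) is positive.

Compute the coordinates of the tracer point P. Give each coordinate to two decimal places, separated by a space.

A=(0,0), D=(12.00,0)
B = A + 1.00·(cos183°, sin183°) = (-0.9986, -0.0523)
|BD| = 12.9987
circle(B,10.00) ∩ circle(D,10.00): a=6.4994, h=7.5999
  candidates: C₊=(5.4701,7.5737) cross=98.789; C₋=(5.5313,-7.6260) cross=-98.789
  mode + wants cross > 0 → take C=(5.4701,7.5737) (cross=98.789)
ex = (C−B)/|BC| = (0.6469,0.7626); ey = (-0.7626,0.6469)
P = B + 1.96·ex + 2.34·ey = (-1.5152,2.9560)

-1.52 2.96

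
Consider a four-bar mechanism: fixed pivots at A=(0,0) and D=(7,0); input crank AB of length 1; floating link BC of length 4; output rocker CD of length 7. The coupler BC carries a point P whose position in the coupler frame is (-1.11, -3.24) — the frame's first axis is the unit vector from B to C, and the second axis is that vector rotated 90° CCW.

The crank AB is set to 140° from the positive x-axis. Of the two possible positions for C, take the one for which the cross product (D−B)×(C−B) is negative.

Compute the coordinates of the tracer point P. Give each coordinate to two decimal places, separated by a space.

-4.19 0.48

A=(0,0), D=(7.00,0)
B = A + 1.00·(cos140°, sin140°) = (-0.7660, 0.6428)
|BD| = 7.7926
circle(B,4.00) ∩ circle(D,7.00): a=1.7789, h=3.5827
  candidates: C₊=(1.3023,4.0665) cross=27.918; C₋=(0.7113,-3.0744) cross=-27.918
  mode - wants cross < 0 → take C=(0.7113,-3.0744) (cross=-27.918)
ex = (C−B)/|BC| = (0.3693,-0.9293); ey = (0.9293,0.3693)
P = B + -1.11·ex + -3.24·ey = (-4.1869,0.4777)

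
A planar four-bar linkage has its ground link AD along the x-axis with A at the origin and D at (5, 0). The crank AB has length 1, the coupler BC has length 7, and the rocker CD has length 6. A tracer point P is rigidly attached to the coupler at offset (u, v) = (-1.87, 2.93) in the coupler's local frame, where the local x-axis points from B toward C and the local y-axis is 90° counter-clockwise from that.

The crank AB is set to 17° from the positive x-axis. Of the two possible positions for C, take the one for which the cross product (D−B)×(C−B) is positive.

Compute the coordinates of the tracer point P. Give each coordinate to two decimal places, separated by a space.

A=(0,0), D=(5.00,0)
B = A + 1.00·(cos17°, sin17°) = (0.9563, 0.2924)
|BD| = 4.0543
circle(B,7.00) ∩ circle(D,6.00): a=3.6304, h=5.9850
  candidates: C₊=(5.0088,6.0000) cross=24.265; C₋=(4.1456,-5.9389) cross=-24.265
  mode + wants cross > 0 → take C=(5.0088,6.0000) (cross=24.265)
ex = (C−B)/|BC| = (0.5789,0.8154); ey = (-0.8154,0.5789)
P = B + -1.87·ex + 2.93·ey = (-2.5153,0.4639)

-2.52 0.46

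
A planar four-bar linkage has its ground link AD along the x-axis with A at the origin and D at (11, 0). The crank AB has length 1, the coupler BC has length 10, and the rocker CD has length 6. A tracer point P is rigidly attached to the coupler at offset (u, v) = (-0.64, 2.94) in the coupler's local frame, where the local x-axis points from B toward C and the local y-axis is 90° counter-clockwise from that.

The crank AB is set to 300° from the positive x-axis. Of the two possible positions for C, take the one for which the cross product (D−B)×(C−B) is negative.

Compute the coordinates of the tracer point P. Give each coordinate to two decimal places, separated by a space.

1.37 2.01

A=(0,0), D=(11.00,0)
B = A + 1.00·(cos300°, sin300°) = (0.5000, -0.8660)
|BD| = 10.5357
circle(B,10.00) ∩ circle(D,6.00): a=8.3051, h=5.5700
  candidates: C₊=(8.3192,5.3678) cross=58.683; C₋=(9.2349,-5.7345) cross=-58.683
  mode - wants cross < 0 → take C=(9.2349,-5.7345) (cross=-58.683)
ex = (C−B)/|BC| = (0.8735,-0.4868); ey = (0.4868,0.8735)
P = B + -0.64·ex + 2.94·ey = (1.3723,2.0136)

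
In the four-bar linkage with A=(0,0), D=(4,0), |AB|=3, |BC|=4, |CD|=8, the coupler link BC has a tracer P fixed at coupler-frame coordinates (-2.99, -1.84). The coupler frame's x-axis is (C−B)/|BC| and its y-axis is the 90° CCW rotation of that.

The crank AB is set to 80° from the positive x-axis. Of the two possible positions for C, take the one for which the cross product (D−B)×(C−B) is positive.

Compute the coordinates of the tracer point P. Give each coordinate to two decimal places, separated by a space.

A=(0,0), D=(4.00,0)
B = A + 3.00·(cos80°, sin80°) = (0.5209, 2.9544)
|BD| = 4.5643
circle(B,4.00) ∩ circle(D,8.00): a=-2.9761, h=2.6726
  candidates: C₊=(-0.0176,6.9180) cross=12.198; C₋=(-3.4775,2.8437) cross=-12.198
  mode + wants cross > 0 → take C=(-0.0176,6.9180) (cross=12.198)
ex = (C−B)/|BC| = (-0.1346,0.9909); ey = (-0.9909,-0.1346)
P = B + -2.99·ex + -1.84·ey = (2.7468,0.2394)

2.75 0.24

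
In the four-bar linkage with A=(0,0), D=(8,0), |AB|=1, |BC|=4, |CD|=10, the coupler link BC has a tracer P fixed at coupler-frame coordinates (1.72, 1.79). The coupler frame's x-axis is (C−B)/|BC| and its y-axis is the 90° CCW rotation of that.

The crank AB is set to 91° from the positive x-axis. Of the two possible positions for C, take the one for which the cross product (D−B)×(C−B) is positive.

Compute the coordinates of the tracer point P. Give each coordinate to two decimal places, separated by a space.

A=(0,0), D=(8.00,0)
B = A + 1.00·(cos91°, sin91°) = (-0.0175, 0.9998)
|BD| = 8.0796
circle(B,4.00) ∩ circle(D,10.00): a=-1.1585, h=3.8286
  candidates: C₊=(-0.6933,4.9423) cross=30.933; C₋=(-1.6409,-2.6559) cross=-30.933
  mode + wants cross > 0 → take C=(-0.6933,4.9423) (cross=30.933)
ex = (C−B)/|BC| = (-0.1690,0.9856); ey = (-0.9856,-0.1690)
P = B + 1.72·ex + 1.79·ey = (-2.0723,2.3927)

-2.07 2.39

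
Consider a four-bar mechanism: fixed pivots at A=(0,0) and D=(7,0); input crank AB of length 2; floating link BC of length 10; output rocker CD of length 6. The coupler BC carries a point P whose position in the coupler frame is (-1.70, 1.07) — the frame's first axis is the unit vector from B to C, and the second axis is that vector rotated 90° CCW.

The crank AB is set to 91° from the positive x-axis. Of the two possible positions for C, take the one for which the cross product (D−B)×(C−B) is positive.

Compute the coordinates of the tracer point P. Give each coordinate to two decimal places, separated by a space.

-2.00 2.40

A=(0,0), D=(7.00,0)
B = A + 2.00·(cos91°, sin91°) = (-0.0349, 1.9997)
|BD| = 7.3136
circle(B,10.00) ∩ circle(D,6.00): a=8.0322, h=5.9568
  candidates: C₊=(9.3200,5.5333) cross=43.566; C₋=(6.0625,-5.9263) cross=-43.566
  mode + wants cross > 0 → take C=(9.3200,5.5333) (cross=43.566)
ex = (C−B)/|BC| = (0.9355,0.3534); ey = (-0.3534,0.9355)
P = B + -1.70·ex + 1.07·ey = (-2.0033,2.3999)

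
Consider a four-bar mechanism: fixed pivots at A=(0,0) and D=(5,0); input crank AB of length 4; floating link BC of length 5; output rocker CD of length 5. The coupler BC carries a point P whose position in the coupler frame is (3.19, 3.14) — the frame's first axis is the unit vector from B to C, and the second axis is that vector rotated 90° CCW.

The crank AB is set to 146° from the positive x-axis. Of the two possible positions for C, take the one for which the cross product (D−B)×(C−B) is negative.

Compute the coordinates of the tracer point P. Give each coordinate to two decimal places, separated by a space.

1.16 2.15

A=(0,0), D=(5.00,0)
B = A + 4.00·(cos146°, sin146°) = (-3.3162, 2.2368)
|BD| = 8.6117
circle(B,5.00) ∩ circle(D,5.00): a=4.3059, h=2.5416
  candidates: C₊=(1.5021,3.5727) cross=21.887; C₋=(0.1818,-1.3360) cross=-21.887
  mode - wants cross < 0 → take C=(0.1818,-1.3360) (cross=-21.887)
ex = (C−B)/|BC| = (0.6996,-0.7145); ey = (0.7145,0.6996)
P = B + 3.19·ex + 3.14·ey = (1.1592,2.1541)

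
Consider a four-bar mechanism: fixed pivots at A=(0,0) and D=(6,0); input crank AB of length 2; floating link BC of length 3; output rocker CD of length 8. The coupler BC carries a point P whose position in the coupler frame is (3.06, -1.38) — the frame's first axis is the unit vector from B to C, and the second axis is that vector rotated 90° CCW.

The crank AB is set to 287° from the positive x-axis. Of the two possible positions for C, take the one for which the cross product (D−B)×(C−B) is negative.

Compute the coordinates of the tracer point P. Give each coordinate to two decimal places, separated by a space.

-1.77 -4.31

A=(0,0), D=(6.00,0)
B = A + 2.00·(cos287°, sin287°) = (0.5847, -1.9126)
|BD| = 5.7431
circle(B,3.00) ∩ circle(D,8.00): a=-1.9168, h=2.3078
  candidates: C₊=(-1.9912,-0.3749) cross=13.254; C₋=(-0.4541,-4.7270) cross=-13.254
  mode - wants cross < 0 → take C=(-0.4541,-4.7270) (cross=-13.254)
ex = (C−B)/|BC| = (-0.3463,-0.9381); ey = (0.9381,-0.3463)
P = B + 3.06·ex + -1.38·ey = (-1.7695,-4.3054)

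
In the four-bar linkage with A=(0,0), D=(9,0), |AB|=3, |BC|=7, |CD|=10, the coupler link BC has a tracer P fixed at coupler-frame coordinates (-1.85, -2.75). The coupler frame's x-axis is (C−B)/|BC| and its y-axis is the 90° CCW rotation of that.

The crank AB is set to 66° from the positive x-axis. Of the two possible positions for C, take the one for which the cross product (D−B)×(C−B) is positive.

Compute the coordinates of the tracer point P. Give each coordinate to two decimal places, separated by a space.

A=(0,0), D=(9.00,0)
B = A + 3.00·(cos66°, sin66°) = (1.2202, 2.7406)
|BD| = 8.2484
circle(B,7.00) ∩ circle(D,10.00): a=1.0327, h=6.9234
  candidates: C₊=(4.4946,8.9276) cross=57.107; C₋=(-0.1062,-4.1326) cross=-57.107
  mode + wants cross > 0 → take C=(4.4946,8.9276) (cross=57.107)
ex = (C−B)/|BC| = (0.4678,0.8838); ey = (-0.8838,0.4678)
P = B + -1.85·ex + -2.75·ey = (2.7854,-0.1809)

2.79 -0.18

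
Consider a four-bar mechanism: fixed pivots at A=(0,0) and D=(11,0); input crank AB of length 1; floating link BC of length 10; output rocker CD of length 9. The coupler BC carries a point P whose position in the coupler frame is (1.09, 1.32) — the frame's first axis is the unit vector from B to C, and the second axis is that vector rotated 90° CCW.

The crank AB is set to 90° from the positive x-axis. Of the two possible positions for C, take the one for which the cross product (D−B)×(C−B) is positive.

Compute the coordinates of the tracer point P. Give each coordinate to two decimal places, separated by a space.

-0.17 2.70

A=(0,0), D=(11.00,0)
B = A + 1.00·(cos90°, sin90°) = (0.0000, 1.0000)
|BD| = 11.0454
circle(B,10.00) ∩ circle(D,9.00): a=6.3828, h=7.6981
  candidates: C₊=(7.0535,8.0886) cross=85.028; C₋=(5.6596,-7.2443) cross=-85.028
  mode + wants cross > 0 → take C=(7.0535,8.0886) (cross=85.028)
ex = (C−B)/|BC| = (0.7054,0.7089); ey = (-0.7089,0.7054)
P = B + 1.09·ex + 1.32·ey = (-0.1669,2.7037)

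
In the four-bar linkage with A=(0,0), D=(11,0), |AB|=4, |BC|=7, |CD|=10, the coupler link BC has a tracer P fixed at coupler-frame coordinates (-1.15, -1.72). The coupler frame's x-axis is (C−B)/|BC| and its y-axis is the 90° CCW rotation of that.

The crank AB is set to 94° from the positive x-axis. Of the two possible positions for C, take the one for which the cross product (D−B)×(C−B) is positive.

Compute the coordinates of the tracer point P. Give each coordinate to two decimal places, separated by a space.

A=(0,0), D=(11.00,0)
B = A + 4.00·(cos94°, sin94°) = (-0.2790, 3.9903)
|BD| = 11.9641
circle(B,7.00) ∩ circle(D,10.00): a=3.8506, h=5.8457
  candidates: C₊=(5.3008,8.2170) cross=69.939; C₋=(1.4015,-2.8050) cross=-69.939
  mode + wants cross > 0 → take C=(5.3008,8.2170) (cross=69.939)
ex = (C−B)/|BC| = (0.7971,0.6038); ey = (-0.6038,0.7971)
P = B + -1.15·ex + -1.72·ey = (-0.1571,1.9248)

-0.16 1.92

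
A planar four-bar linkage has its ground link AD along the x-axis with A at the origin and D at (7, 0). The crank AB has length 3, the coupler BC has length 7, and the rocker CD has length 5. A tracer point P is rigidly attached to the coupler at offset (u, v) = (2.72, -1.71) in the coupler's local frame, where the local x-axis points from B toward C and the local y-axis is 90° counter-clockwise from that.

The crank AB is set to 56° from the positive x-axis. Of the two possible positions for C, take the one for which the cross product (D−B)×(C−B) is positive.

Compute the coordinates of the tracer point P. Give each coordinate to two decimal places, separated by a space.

4.81 1.79

A=(0,0), D=(7.00,0)
B = A + 3.00·(cos56°, sin56°) = (1.6776, 2.4871)
|BD| = 5.8749
circle(B,7.00) ∩ circle(D,5.00): a=4.9800, h=4.9193
  candidates: C₊=(8.2719,4.8355) cross=28.900; C₋=(4.1067,-4.0779) cross=-28.900
  mode + wants cross > 0 → take C=(8.2719,4.8355) (cross=28.900)
ex = (C−B)/|BC| = (0.9420,0.3355); ey = (-0.3355,0.9420)
P = B + 2.72·ex + -1.71·ey = (4.8136,1.7887)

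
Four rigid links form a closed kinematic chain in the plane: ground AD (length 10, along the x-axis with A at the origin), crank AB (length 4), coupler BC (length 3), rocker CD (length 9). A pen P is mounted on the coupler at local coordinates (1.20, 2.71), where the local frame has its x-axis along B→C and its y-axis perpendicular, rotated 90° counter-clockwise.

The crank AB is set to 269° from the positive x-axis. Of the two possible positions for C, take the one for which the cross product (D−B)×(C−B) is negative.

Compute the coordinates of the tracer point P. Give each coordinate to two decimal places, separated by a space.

2.13 -2.01

A=(0,0), D=(10.00,0)
B = A + 4.00·(cos269°, sin269°) = (-0.0698, -3.9994)
|BD| = 10.8350
circle(B,3.00) ∩ circle(D,9.00): a=2.0949, h=2.1474
  candidates: C₊=(1.0845,-1.2304) cross=23.267; C₋=(2.6698,-5.2219) cross=-23.267
  mode - wants cross < 0 → take C=(2.6698,-5.2219) (cross=-23.267)
ex = (C−B)/|BC| = (0.9132,-0.4075); ey = (0.4075,0.9132)
P = B + 1.20·ex + 2.71·ey = (2.1304,-2.0136)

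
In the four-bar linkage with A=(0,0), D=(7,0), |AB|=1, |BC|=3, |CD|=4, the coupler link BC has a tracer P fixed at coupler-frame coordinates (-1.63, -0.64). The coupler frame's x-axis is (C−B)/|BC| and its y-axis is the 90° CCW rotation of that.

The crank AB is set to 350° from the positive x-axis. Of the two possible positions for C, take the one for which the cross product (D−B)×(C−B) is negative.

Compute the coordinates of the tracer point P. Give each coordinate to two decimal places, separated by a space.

-0.72 0.22

A=(0,0), D=(7.00,0)
B = A + 1.00·(cos350°, sin350°) = (0.9848, -0.1736)
|BD| = 6.0177
circle(B,3.00) ∩ circle(D,4.00): a=2.4272, h=1.7631
  candidates: C₊=(3.3602,1.6588) cross=10.610; C₋=(3.4619,-1.8660) cross=-10.610
  mode - wants cross < 0 → take C=(3.4619,-1.8660) (cross=-10.610)
ex = (C−B)/|BC| = (0.8257,-0.5641); ey = (0.5641,0.8257)
P = B + -1.63·ex + -0.64·ey = (-0.7221,0.2174)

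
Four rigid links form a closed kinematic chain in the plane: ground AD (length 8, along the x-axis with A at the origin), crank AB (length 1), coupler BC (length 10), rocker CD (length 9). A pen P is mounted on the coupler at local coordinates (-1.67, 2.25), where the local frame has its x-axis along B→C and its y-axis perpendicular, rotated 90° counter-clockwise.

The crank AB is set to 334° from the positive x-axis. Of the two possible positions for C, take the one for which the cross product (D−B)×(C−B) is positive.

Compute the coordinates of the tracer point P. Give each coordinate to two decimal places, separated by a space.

A=(0,0), D=(8.00,0)
B = A + 1.00·(cos334°, sin334°) = (0.8988, -0.4384)
|BD| = 7.1147
circle(B,10.00) ∩ circle(D,9.00): a=4.8926, h=8.7214
  candidates: C₊=(5.2448,8.5679) cross=62.050; C₋=(6.3195,-8.8417) cross=-62.050
  mode + wants cross > 0 → take C=(5.2448,8.5679) (cross=62.050)
ex = (C−B)/|BC| = (0.4346,0.9006); ey = (-0.9006,0.4346)
P = B + -1.67·ex + 2.25·ey = (-1.8534,-0.9646)

-1.85 -0.96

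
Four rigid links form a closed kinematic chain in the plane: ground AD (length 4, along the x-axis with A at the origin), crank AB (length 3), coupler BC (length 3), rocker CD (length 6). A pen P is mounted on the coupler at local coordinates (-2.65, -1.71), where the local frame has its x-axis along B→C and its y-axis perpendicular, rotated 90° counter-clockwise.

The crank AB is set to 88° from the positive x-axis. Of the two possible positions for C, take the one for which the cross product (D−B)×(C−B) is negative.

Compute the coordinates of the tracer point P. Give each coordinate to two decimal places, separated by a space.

0.67 6.10

A=(0,0), D=(4.00,0)
B = A + 3.00·(cos88°, sin88°) = (0.1047, 2.9982)
|BD| = 4.9155
circle(B,3.00) ∩ circle(D,6.00): a=-0.2886, h=2.9861
  candidates: C₊=(1.6973,5.5405) cross=14.678; C₋=(-1.9454,0.8079) cross=-14.678
  mode - wants cross < 0 → take C=(-1.9454,0.8079) (cross=-14.678)
ex = (C−B)/|BC| = (-0.6834,-0.7301); ey = (0.7301,-0.6834)
P = B + -2.65·ex + -1.71·ey = (0.6671,6.1014)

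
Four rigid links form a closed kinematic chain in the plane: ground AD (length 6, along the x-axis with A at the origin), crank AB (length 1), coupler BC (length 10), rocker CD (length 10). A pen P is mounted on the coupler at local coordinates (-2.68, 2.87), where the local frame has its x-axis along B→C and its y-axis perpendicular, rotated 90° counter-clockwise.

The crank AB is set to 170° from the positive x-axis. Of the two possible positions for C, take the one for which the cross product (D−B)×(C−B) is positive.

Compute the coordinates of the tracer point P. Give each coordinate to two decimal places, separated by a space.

-4.65 -1.24

A=(0,0), D=(6.00,0)
B = A + 1.00·(cos170°, sin170°) = (-0.9848, 0.1736)
|BD| = 6.9870
circle(B,10.00) ∩ circle(D,10.00): a=3.4935, h=9.3699
  candidates: C₊=(2.7405,9.4539) cross=65.467; C₋=(2.2747,-9.2802) cross=-65.467
  mode + wants cross > 0 → take C=(2.7405,9.4539) (cross=65.467)
ex = (C−B)/|BC| = (0.3725,0.9280); ey = (-0.9280,0.3725)
P = B + -2.68·ex + 2.87·ey = (-4.6466,-1.2443)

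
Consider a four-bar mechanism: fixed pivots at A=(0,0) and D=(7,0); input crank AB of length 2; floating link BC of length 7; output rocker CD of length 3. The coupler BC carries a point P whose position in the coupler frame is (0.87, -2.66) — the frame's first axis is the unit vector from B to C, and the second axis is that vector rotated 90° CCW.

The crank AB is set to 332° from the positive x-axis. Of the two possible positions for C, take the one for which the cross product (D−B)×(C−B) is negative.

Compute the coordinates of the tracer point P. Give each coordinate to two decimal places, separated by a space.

2.00 -3.73

A=(0,0), D=(7.00,0)
B = A + 2.00·(cos332°, sin332°) = (1.7659, -0.9389)
|BD| = 5.3177
circle(B,7.00) ∩ circle(D,3.00): a=6.4199, h=2.7902
  candidates: C₊=(7.5922,2.9410) cross=14.837; C₋=(8.5776,-2.5517) cross=-14.837
  mode - wants cross < 0 → take C=(8.5776,-2.5517) (cross=-14.837)
ex = (C−B)/|BC| = (0.9731,-0.2304); ey = (0.2304,0.9731)
P = B + 0.87·ex + -2.66·ey = (1.9996,-3.7278)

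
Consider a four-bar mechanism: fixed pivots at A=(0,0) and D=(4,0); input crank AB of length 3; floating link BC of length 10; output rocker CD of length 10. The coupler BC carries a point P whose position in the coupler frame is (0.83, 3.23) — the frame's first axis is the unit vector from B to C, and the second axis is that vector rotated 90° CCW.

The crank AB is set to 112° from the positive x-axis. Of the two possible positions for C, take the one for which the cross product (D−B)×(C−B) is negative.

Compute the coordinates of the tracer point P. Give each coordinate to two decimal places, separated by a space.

1.87 1.32

A=(0,0), D=(4.00,0)
B = A + 3.00·(cos112°, sin112°) = (-1.1238, 2.7816)
|BD| = 5.8301
circle(B,10.00) ∩ circle(D,10.00): a=2.9151, h=9.5657
  candidates: C₊=(6.0019,9.7976) cross=55.769; C₋=(-3.1257,-7.0160) cross=-55.769
  mode - wants cross < 0 → take C=(-3.1257,-7.0160) (cross=-55.769)
ex = (C−B)/|BC| = (-0.2002,-0.9798); ey = (0.9798,-0.2002)
P = B + 0.83·ex + 3.23·ey = (1.8746,1.3218)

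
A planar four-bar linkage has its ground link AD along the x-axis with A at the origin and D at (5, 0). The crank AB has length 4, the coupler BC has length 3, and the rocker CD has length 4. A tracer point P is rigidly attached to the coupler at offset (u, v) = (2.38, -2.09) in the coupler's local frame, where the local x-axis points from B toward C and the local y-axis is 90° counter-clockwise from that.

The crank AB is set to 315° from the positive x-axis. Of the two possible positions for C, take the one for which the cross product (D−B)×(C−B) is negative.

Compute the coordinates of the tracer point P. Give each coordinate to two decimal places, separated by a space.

4.25 -5.66

A=(0,0), D=(5.00,0)
B = A + 4.00·(cos315°, sin315°) = (2.8284, -2.8284)
|BD| = 3.5659
circle(B,3.00) ∩ circle(D,4.00): a=0.8014, h=2.8910
  candidates: C₊=(1.0234,-0.4322) cross=10.309; C₋=(5.6096,-3.9533) cross=-10.309
  mode - wants cross < 0 → take C=(5.6096,-3.9533) (cross=-10.309)
ex = (C−B)/|BC| = (0.9270,-0.3750); ey = (0.3750,0.9270)
P = B + 2.38·ex + -2.09·ey = (4.2511,-5.6583)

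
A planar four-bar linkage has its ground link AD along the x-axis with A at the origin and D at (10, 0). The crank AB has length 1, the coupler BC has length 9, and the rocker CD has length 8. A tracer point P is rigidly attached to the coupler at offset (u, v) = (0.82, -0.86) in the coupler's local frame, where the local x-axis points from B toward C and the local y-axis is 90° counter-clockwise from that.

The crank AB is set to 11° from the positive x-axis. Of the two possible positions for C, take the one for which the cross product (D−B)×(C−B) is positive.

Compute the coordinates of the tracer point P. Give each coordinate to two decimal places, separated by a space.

A=(0,0), D=(10.00,0)
B = A + 1.00·(cos11°, sin11°) = (0.9816, 0.1908)
|BD| = 9.0204
circle(B,9.00) ∩ circle(D,8.00): a=5.4525, h=7.1603
  candidates: C₊=(6.5844,7.2342) cross=64.589; C₋=(6.2814,-7.0832) cross=-64.589
  mode + wants cross > 0 → take C=(6.5844,7.2342) (cross=64.589)
ex = (C−B)/|BC| = (0.6225,0.7826); ey = (-0.7826,0.6225)
P = B + 0.82·ex + -0.86·ey = (2.1651,0.2972)

2.17 0.30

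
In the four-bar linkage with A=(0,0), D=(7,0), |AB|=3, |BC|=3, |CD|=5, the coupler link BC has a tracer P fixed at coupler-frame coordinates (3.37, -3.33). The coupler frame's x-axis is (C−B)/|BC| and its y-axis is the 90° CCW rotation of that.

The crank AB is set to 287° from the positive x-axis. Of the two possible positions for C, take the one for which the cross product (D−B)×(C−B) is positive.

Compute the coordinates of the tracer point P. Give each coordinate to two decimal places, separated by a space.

5.23 -0.99

A=(0,0), D=(7.00,0)
B = A + 3.00·(cos287°, sin287°) = (0.8771, -2.8689)
|BD| = 6.7617
circle(B,3.00) ∩ circle(D,5.00): a=2.1977, h=2.0421
  candidates: C₊=(2.0008,-0.0873) cross=13.808; C₋=(3.7336,-3.7856) cross=-13.808
  mode + wants cross > 0 → take C=(2.0008,-0.0873) (cross=13.808)
ex = (C−B)/|BC| = (0.3745,0.9272); ey = (-0.9272,0.3745)
P = B + 3.37·ex + -3.33·ey = (5.2269,-0.9915)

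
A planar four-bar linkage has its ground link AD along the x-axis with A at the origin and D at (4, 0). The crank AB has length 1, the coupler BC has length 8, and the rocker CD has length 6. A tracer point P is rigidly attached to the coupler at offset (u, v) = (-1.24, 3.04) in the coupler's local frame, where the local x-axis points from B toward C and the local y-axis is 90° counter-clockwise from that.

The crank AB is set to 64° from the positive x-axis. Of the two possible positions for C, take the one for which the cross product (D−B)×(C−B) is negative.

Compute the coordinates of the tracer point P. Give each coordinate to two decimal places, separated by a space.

2.42 3.52

A=(0,0), D=(4.00,0)
B = A + 1.00·(cos64°, sin64°) = (0.4384, 0.8988)
|BD| = 3.6733
circle(B,8.00) ∩ circle(D,6.00): a=5.6479, h=5.6658
  candidates: C₊=(7.3010,5.0104) cross=20.812; C₋=(4.5283,-5.9767) cross=-20.812
  mode - wants cross < 0 → take C=(4.5283,-5.9767) (cross=-20.812)
ex = (C−B)/|BC| = (0.5112,-0.8594); ey = (0.8594,0.5112)
P = B + -1.24·ex + 3.04·ey = (2.4171,3.5187)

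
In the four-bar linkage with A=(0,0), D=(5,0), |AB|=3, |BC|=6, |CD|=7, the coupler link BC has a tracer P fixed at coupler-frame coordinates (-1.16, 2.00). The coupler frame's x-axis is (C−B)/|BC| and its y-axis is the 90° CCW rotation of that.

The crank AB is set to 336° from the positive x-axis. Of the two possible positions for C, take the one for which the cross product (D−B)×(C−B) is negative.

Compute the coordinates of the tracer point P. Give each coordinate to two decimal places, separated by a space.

4.33 0.46

A=(0,0), D=(5.00,0)
B = A + 3.00·(cos336°, sin336°) = (2.7406, -1.2202)
|BD| = 2.5678
circle(B,6.00) ∩ circle(D,7.00): a=-1.2474, h=5.8689
  candidates: C₊=(-1.1458,3.3509) cross=15.070; C₋=(4.4319,-6.9769) cross=-15.070
  mode - wants cross < 0 → take C=(4.4319,-6.9769) (cross=-15.070)
ex = (C−B)/|BC| = (0.2819,-0.9595); ey = (0.9595,0.2819)
P = B + -1.16·ex + 2.00·ey = (4.3326,0.4565)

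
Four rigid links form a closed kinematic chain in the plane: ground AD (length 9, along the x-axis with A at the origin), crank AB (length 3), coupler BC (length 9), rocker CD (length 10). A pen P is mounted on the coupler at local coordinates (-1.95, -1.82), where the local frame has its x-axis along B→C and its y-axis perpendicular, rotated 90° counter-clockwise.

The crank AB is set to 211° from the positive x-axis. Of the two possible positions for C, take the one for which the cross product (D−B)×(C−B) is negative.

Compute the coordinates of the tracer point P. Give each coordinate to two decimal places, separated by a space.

A=(0,0), D=(9.00,0)
B = A + 3.00·(cos211°, sin211°) = (-2.5715, -1.5451)
|BD| = 11.6742
circle(B,9.00) ∩ circle(D,10.00): a=5.0233, h=7.4677
  candidates: C₊=(1.4193,6.5217) cross=87.179; C₋=(3.3960,-8.2822) cross=-87.179
  mode - wants cross < 0 → take C=(3.3960,-8.2822) (cross=-87.179)
ex = (C−B)/|BC| = (0.6631,-0.7486); ey = (0.7486,0.6631)
P = B + -1.95·ex + -1.82·ey = (-5.2269,-1.2922)

-5.23 -1.29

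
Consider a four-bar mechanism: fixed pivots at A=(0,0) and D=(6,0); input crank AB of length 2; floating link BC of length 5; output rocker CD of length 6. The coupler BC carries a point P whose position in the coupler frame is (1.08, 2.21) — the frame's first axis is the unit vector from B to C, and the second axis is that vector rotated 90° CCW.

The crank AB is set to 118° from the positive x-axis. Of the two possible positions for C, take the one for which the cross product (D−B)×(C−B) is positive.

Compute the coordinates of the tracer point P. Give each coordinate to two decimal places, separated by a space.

-1.59 4.14

A=(0,0), D=(6.00,0)
B = A + 2.00·(cos118°, sin118°) = (-0.9389, 1.7659)
|BD| = 7.1601
circle(B,5.00) ∩ circle(D,6.00): a=2.8119, h=4.1344
  candidates: C₊=(2.8058,5.0791) cross=29.603; C₋=(0.7665,-2.9343) cross=-29.603
  mode + wants cross > 0 → take C=(2.8058,5.0791) (cross=29.603)
ex = (C−B)/|BC| = (0.7489,0.6626); ey = (-0.6626,0.7489)
P = B + 1.08·ex + 2.21·ey = (-1.5945,4.1367)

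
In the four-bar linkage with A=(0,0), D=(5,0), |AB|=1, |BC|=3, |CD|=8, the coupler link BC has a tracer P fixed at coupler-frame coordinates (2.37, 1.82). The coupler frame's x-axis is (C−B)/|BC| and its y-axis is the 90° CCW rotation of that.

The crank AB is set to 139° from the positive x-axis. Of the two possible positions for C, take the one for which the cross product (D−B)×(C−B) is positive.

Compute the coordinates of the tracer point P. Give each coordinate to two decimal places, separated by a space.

A=(0,0), D=(5.00,0)
B = A + 1.00·(cos139°, sin139°) = (-0.7547, 0.6561)
|BD| = 5.7920
circle(B,3.00) ∩ circle(D,8.00): a=-1.8519, h=2.3601
  candidates: C₊=(-2.3274,3.2108) cross=13.670; C₋=(-2.8621,-1.4791) cross=-13.670
  mode + wants cross > 0 → take C=(-2.3274,3.2108) (cross=13.670)
ex = (C−B)/|BC| = (-0.5242,0.8516); ey = (-0.8516,-0.5242)
P = B + 2.37·ex + 1.82·ey = (-3.5470,1.7202)

-3.55 1.72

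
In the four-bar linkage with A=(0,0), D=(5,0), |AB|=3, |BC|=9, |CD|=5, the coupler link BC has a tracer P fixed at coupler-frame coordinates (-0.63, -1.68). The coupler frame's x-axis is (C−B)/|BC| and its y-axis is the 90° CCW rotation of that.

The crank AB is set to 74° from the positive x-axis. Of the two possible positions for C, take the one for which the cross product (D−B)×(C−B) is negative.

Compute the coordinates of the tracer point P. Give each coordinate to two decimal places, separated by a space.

A=(0,0), D=(5.00,0)
B = A + 3.00·(cos74°, sin74°) = (0.8269, 2.8838)
|BD| = 5.0726
circle(B,9.00) ∩ circle(D,5.00): a=8.0562, h=4.0122
  candidates: C₊=(9.7355,1.6046) cross=20.352; C₋=(5.1736,-4.9970) cross=-20.352
  mode - wants cross < 0 → take C=(5.1736,-4.9970) (cross=-20.352)
ex = (C−B)/|BC| = (0.4830,-0.8756); ey = (0.8756,0.4830)
P = B + -0.63·ex + -1.68·ey = (-0.9484,2.6241)

-0.95 2.62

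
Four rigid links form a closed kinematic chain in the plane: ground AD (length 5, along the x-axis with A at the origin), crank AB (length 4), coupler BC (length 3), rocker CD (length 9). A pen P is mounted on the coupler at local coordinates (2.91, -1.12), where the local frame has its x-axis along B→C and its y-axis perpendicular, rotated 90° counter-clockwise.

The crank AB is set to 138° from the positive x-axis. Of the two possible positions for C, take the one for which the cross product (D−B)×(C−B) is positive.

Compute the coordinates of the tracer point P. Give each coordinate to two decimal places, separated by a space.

-1.05 5.13

A=(0,0), D=(5.00,0)
B = A + 4.00·(cos138°, sin138°) = (-2.9726, 2.6765)
|BD| = 8.4099
circle(B,3.00) ∩ circle(D,9.00): a=-0.0758, h=2.9990
  candidates: C₊=(-2.0899,5.5437) cross=25.222; C₋=(-3.9989,-0.1425) cross=-25.222
  mode + wants cross > 0 → take C=(-2.0899,5.5437) (cross=25.222)
ex = (C−B)/|BC| = (0.2942,0.9557); ey = (-0.9557,0.2942)
P = B + 2.91·ex + -1.12·ey = (-1.0460,5.1282)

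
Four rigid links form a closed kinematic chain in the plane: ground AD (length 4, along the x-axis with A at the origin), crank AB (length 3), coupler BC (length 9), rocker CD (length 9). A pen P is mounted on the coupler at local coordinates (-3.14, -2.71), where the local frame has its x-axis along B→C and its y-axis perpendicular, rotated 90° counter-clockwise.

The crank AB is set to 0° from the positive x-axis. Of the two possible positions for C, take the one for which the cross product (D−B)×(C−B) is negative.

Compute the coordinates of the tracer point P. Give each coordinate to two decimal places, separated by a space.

A=(0,0), D=(4.00,0)
B = A + 3.00·(cos0°, sin0°) = (3.0000, 0.0000)
|BD| = 1.0000
circle(B,9.00) ∩ circle(D,9.00): a=0.5000, h=8.9861
  candidates: C₊=(3.5000,8.9861) cross=8.986; C₋=(3.5000,-8.9861) cross=-8.986
  mode - wants cross < 0 → take C=(3.5000,-8.9861) (cross=-8.986)
ex = (C−B)/|BC| = (0.0556,-0.9985); ey = (0.9985,0.0556)
P = B + -3.14·ex + -2.71·ey = (0.1197,2.9846)

0.12 2.98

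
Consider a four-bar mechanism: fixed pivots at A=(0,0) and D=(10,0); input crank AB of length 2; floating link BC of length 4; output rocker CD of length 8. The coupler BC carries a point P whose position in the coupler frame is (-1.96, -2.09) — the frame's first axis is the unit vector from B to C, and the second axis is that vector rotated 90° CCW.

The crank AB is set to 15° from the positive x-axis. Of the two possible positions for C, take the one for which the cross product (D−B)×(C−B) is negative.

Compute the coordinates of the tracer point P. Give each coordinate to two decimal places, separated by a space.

A=(0,0), D=(10.00,0)
B = A + 2.00·(cos15°, sin15°) = (1.9319, 0.5176)
|BD| = 8.0847
circle(B,4.00) ∩ circle(D,8.00): a=1.0738, h=3.8532
  candidates: C₊=(3.2502,4.2942) cross=31.152; C₋=(2.7568,-3.3964) cross=-31.152
  mode - wants cross < 0 → take C=(2.7568,-3.3964) (cross=-31.152)
ex = (C−B)/|BC| = (0.2062,-0.9785); ey = (0.9785,0.2062)
P = B + -1.96·ex + -2.09·ey = (-0.5174,2.0045)

-0.52 2.00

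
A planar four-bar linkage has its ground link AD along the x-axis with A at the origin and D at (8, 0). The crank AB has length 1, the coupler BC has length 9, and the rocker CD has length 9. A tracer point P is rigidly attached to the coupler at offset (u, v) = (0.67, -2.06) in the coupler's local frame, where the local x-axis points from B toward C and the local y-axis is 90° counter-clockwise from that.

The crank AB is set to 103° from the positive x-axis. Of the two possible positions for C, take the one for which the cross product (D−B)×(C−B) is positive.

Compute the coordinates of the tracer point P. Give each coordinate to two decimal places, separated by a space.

1.86 0.37

A=(0,0), D=(8.00,0)
B = A + 1.00·(cos103°, sin103°) = (-0.2250, 0.9744)
|BD| = 8.2825
circle(B,9.00) ∩ circle(D,9.00): a=4.1412, h=7.9906
  candidates: C₊=(4.8276,8.4223) cross=66.182; C₋=(2.9475,-7.4480) cross=-66.182
  mode + wants cross > 0 → take C=(4.8276,8.4223) (cross=66.182)
ex = (C−B)/|BC| = (0.5614,0.8276); ey = (-0.8276,0.5614)
P = B + 0.67·ex + -2.06·ey = (1.8559,0.3724)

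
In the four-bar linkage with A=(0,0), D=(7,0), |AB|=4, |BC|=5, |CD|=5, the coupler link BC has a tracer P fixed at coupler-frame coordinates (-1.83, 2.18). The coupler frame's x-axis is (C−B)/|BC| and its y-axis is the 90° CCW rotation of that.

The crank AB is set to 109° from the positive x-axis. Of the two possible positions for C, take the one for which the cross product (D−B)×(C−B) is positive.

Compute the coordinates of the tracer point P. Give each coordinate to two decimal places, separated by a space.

-3.12 5.97

A=(0,0), D=(7.00,0)
B = A + 4.00·(cos109°, sin109°) = (-1.3023, 3.7821)
|BD| = 9.1231
circle(B,5.00) ∩ circle(D,5.00): a=4.5616, h=2.0474
  candidates: C₊=(3.6977,3.7543) cross=18.679; C₋=(2.0001,0.0278) cross=-18.679
  mode + wants cross > 0 → take C=(3.6977,3.7543) (cross=18.679)
ex = (C−B)/|BC| = (1.0000,-0.0056); ey = (0.0056,1.0000)
P = B + -1.83·ex + 2.18·ey = (-3.1201,5.9722)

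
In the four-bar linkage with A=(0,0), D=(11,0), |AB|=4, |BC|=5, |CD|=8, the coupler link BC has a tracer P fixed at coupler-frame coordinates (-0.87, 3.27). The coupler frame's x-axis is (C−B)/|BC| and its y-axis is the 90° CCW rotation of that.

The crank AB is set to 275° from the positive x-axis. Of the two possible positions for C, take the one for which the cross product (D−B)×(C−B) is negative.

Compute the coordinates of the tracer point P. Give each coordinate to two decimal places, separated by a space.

0.47 -0.60

A=(0,0), D=(11.00,0)
B = A + 4.00·(cos275°, sin275°) = (0.3486, -3.9848)
|BD| = 11.3723
circle(B,5.00) ∩ circle(D,8.00): a=3.9715, h=3.0376
  candidates: C₊=(3.0040,0.2519) cross=34.545; C₋=(5.1327,-5.4383) cross=-34.545
  mode - wants cross < 0 → take C=(5.1327,-5.4383) (cross=-34.545)
ex = (C−B)/|BC| = (0.9568,-0.2907); ey = (0.2907,0.9568)
P = B + -0.87·ex + 3.27·ey = (0.4668,-0.6031)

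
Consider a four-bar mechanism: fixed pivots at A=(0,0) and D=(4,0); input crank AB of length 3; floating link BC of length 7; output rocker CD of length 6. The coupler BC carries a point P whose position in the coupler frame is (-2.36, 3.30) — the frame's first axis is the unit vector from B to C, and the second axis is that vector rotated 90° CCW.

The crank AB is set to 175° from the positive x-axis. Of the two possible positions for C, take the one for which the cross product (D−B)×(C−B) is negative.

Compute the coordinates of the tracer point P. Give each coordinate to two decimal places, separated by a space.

A=(0,0), D=(4.00,0)
B = A + 3.00·(cos175°, sin175°) = (-2.9886, 0.2615)
|BD| = 6.9935
circle(B,7.00) ∩ circle(D,6.00): a=4.4262, h=5.4230
  candidates: C₊=(1.6372,5.5152) cross=37.926; C₋=(1.2317,-5.3232) cross=-37.926
  mode - wants cross < 0 → take C=(1.2317,-5.3232) (cross=-37.926)
ex = (C−B)/|BC| = (0.6029,-0.7978); ey = (0.7978,0.6029)
P = B + -2.36·ex + 3.30·ey = (-1.7787,4.1339)

-1.78 4.13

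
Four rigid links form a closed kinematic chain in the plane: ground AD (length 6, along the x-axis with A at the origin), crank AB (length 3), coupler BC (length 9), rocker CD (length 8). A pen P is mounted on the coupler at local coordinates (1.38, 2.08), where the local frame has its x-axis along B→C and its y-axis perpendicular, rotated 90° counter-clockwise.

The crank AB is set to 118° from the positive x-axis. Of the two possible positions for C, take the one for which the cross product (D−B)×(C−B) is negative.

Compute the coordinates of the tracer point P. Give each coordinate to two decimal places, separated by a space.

A=(0,0), D=(6.00,0)
B = A + 3.00·(cos118°, sin118°) = (-1.4084, 2.6488)
|BD| = 7.8677
circle(B,9.00) ∩ circle(D,8.00): a=5.0142, h=7.4738
  candidates: C₊=(5.8293,7.9982) cross=58.802; C₋=(0.7969,-6.0768) cross=-58.802
  mode - wants cross < 0 → take C=(0.7969,-6.0768) (cross=-58.802)
ex = (C−B)/|BC| = (0.2450,-0.9695); ey = (0.9695,0.2450)
P = B + 1.38·ex + 2.08·ey = (0.9463,1.8206)

0.95 1.82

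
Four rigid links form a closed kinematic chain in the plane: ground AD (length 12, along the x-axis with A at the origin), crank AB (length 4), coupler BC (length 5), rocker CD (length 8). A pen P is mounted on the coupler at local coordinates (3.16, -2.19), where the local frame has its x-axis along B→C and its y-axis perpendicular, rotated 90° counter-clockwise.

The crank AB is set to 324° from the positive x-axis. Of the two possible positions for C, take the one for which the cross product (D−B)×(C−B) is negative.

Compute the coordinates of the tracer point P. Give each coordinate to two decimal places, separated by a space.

A=(0,0), D=(12.00,0)
B = A + 4.00·(cos324°, sin324°) = (3.2361, -2.3511)
|BD| = 9.0738
circle(B,5.00) ∩ circle(D,8.00): a=2.3879, h=4.3930
  candidates: C₊=(4.4041,2.5105) cross=39.861; C₋=(6.6807,-5.9753) cross=-39.861
  mode - wants cross < 0 → take C=(6.6807,-5.9753) (cross=-39.861)
ex = (C−B)/|BC| = (0.6889,-0.7248); ey = (0.7248,0.6889)
P = B + 3.16·ex + -2.19·ey = (3.8257,-6.1504)

3.83 -6.15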